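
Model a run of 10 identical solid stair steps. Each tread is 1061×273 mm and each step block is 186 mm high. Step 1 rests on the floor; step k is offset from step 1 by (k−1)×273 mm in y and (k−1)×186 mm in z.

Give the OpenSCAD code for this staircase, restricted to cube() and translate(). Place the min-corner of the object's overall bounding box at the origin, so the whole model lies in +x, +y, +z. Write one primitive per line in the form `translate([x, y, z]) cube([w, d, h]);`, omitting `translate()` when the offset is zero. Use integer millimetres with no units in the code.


cube([1061, 273, 186]);
translate([0, 273, 186]) cube([1061, 273, 186]);
translate([0, 546, 372]) cube([1061, 273, 186]);
translate([0, 819, 558]) cube([1061, 273, 186]);
translate([0, 1092, 744]) cube([1061, 273, 186]);
translate([0, 1365, 930]) cube([1061, 273, 186]);
translate([0, 1638, 1116]) cube([1061, 273, 186]);
translate([0, 1911, 1302]) cube([1061, 273, 186]);
translate([0, 2184, 1488]) cube([1061, 273, 186]);
translate([0, 2457, 1674]) cube([1061, 273, 186]);


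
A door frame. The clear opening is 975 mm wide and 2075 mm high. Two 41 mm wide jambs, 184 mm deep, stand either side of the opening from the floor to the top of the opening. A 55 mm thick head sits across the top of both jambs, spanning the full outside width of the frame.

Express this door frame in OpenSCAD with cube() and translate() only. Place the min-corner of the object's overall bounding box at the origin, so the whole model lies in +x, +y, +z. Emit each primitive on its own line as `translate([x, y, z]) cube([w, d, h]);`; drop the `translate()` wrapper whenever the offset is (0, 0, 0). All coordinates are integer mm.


cube([41, 184, 2075]);
translate([1016, 0, 0]) cube([41, 184, 2075]);
translate([0, 0, 2075]) cube([1057, 184, 55]);


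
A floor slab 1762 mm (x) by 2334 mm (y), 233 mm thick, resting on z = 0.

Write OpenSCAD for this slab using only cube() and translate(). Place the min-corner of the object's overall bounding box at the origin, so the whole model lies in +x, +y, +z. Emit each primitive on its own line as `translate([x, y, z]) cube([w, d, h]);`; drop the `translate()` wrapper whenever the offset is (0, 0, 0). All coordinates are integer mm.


cube([1762, 2334, 233]);


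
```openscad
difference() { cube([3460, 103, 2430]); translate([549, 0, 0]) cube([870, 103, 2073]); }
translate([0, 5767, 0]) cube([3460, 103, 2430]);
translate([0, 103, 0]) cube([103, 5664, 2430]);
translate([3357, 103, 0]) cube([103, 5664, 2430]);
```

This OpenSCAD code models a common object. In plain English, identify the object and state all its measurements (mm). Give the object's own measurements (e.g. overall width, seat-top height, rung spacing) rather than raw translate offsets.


A single room: four walls, each 2430 mm tall and 103 mm thick, enclosing an outside footprint 3460×5870 mm (x × y), no floor or roof. The front and back walls (−y and +y sides) run the full x-width; the side walls fit between their inner faces. A door opening 870 mm wide and 2073 mm tall is cut through the front wall from the floor up, its −x edge 549 mm from the wall's −x end.


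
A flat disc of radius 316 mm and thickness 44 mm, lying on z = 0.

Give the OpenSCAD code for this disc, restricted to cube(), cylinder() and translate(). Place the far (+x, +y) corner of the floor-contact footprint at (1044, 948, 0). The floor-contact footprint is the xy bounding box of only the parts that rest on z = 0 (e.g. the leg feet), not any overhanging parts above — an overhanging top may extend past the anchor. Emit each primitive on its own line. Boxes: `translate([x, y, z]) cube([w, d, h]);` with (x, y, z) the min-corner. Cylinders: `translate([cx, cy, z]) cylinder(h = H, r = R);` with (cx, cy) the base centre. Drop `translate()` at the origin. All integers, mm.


translate([728, 632, 0]) cylinder(h = 44, r = 316);


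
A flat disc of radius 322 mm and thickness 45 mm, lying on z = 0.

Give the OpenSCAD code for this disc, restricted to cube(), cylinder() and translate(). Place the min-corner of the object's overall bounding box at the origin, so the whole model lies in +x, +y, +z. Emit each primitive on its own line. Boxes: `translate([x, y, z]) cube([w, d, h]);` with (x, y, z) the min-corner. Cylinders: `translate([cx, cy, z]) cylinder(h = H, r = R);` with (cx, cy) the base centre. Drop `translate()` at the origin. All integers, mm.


translate([322, 322, 0]) cylinder(h = 45, r = 322);


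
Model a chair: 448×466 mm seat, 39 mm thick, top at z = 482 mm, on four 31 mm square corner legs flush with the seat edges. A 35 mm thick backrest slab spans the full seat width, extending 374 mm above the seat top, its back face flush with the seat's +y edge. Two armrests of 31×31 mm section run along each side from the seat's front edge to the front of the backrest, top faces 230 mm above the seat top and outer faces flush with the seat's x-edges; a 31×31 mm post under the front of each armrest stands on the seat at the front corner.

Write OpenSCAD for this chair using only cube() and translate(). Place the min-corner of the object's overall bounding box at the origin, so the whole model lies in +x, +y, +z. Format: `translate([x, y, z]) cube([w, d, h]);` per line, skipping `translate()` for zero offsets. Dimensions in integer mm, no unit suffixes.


translate([0, 0, 443]) cube([448, 466, 39]);
cube([31, 31, 443]);
translate([417, 0, 0]) cube([31, 31, 443]);
translate([0, 435, 0]) cube([31, 31, 443]);
translate([417, 435, 0]) cube([31, 31, 443]);
translate([0, 431, 482]) cube([448, 35, 374]);
translate([0, 0, 681]) cube([31, 431, 31]);
translate([417, 0, 681]) cube([31, 431, 31]);
translate([0, 0, 482]) cube([31, 31, 199]);
translate([417, 0, 482]) cube([31, 31, 199]);


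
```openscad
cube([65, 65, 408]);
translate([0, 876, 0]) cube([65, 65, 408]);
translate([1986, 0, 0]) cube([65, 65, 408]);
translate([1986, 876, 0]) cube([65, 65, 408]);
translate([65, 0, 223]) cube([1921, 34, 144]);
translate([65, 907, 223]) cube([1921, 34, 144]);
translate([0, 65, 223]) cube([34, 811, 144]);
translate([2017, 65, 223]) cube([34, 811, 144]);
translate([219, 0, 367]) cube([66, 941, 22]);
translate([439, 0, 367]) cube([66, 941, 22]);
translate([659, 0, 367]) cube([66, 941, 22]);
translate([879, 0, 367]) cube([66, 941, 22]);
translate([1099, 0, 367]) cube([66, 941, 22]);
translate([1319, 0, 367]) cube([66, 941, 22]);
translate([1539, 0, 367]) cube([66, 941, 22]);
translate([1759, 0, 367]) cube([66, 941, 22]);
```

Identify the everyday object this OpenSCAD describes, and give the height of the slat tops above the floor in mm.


A bed frame. The slat-top height is 389 mm.

Four posts, four rails, and a row of slats — a bed frame. Slats sit on the rails at z = 223 + 144 = 367; with slat thickness 22, the top is 389 mm.


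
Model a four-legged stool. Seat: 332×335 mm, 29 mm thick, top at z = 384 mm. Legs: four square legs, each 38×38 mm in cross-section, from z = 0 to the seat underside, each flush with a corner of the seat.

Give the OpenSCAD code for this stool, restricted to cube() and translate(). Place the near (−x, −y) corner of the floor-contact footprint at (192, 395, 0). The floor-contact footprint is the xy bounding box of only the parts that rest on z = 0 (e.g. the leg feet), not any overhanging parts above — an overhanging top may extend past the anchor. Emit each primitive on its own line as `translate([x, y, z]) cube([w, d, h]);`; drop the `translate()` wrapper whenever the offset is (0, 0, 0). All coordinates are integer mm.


// leg_h = 384 - 29 = 355
translate([192, 395, 355]) cube([332, 335, 29]);
translate([192, 395, 0]) cube([38, 38, 355]);
translate([486, 395, 0]) cube([38, 38, 355]);
translate([192, 692, 0]) cube([38, 38, 355]);
translate([486, 692, 0]) cube([38, 38, 355]);


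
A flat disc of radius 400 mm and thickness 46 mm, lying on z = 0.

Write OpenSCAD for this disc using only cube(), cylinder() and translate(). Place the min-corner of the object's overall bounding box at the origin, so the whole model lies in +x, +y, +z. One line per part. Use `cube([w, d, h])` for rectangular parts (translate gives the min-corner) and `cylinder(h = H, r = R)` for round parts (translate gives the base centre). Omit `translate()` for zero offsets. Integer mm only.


translate([400, 400, 0]) cylinder(h = 46, r = 400);


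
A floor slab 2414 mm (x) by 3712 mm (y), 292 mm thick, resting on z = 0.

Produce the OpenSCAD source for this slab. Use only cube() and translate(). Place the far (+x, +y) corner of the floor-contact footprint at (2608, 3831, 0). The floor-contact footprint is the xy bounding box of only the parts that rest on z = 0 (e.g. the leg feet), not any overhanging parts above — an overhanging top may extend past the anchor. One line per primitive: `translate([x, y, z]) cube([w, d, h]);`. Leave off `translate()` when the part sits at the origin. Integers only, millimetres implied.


translate([194, 119, 0]) cube([2414, 3712, 292]);


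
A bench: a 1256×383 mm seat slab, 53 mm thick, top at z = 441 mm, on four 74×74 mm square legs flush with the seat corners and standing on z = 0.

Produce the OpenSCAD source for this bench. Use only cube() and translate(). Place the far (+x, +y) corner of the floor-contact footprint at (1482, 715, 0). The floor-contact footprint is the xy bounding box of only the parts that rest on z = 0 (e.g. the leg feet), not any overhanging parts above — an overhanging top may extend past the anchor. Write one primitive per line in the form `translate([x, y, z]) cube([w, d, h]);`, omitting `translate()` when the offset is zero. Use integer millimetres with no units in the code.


// leg_h = 441 − 53 = 388
translate([226, 332, 388]) cube([1256, 383, 53]);
translate([226, 332, 0]) cube([74, 74, 388]);
translate([226, 641, 0]) cube([74, 74, 388]);
translate([1408, 332, 0]) cube([74, 74, 388]);
translate([1408, 641, 0]) cube([74, 74, 388]);


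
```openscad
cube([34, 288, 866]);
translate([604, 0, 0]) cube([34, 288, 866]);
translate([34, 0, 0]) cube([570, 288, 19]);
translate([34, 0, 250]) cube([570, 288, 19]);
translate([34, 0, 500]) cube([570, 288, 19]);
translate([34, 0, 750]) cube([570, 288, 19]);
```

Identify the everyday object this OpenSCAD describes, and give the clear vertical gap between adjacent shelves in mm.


A bookshelf. The clear shelf gap is 231 mm.

Two tall side panels with 4 horizontal boards between them — a bookshelf. The first two shelf undersides are at z = 0 and z = 250; with shelf thickness 19, the clear gap is 250 − 0 − 19 = 231 mm.


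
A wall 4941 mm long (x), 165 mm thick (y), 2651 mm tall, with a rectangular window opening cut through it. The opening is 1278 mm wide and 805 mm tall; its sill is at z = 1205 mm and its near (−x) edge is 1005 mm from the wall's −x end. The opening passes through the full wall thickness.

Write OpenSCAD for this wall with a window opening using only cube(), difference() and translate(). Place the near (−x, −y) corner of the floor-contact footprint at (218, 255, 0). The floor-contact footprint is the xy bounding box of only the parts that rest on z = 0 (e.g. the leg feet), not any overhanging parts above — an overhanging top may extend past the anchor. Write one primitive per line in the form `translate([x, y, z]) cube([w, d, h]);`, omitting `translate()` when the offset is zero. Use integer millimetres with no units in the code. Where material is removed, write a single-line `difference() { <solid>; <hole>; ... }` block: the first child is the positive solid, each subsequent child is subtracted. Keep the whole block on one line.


difference() { translate([218, 255, 0]) cube([4941, 165, 2651]); translate([1223, 255, 1205]) cube([1278, 165, 805]); }


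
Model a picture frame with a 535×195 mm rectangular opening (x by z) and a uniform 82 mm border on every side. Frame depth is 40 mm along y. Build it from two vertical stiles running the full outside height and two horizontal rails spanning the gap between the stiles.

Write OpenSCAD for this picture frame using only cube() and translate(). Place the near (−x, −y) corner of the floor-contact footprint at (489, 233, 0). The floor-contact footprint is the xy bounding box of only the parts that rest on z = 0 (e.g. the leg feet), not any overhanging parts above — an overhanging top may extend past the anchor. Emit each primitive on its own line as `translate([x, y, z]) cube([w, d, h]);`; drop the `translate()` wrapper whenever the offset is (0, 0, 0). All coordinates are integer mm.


translate([489, 233, 0]) cube([82, 40, 359]);
translate([1106, 233, 0]) cube([82, 40, 359]);
translate([571, 233, 0]) cube([535, 40, 82]);
translate([571, 233, 277]) cube([535, 40, 82]);


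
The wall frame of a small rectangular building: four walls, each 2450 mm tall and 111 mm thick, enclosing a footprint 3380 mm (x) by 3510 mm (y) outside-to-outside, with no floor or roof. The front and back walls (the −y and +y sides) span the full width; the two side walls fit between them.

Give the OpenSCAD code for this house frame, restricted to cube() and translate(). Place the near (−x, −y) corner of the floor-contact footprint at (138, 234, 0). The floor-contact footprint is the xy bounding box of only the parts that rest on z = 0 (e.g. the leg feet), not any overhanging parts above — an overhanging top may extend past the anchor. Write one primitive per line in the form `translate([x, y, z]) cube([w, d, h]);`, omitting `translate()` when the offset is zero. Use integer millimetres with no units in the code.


translate([138, 234, 0]) cube([3380, 111, 2450]);
translate([138, 3633, 0]) cube([3380, 111, 2450]);
translate([138, 345, 0]) cube([111, 3288, 2450]);
translate([3407, 345, 0]) cube([111, 3288, 2450]);


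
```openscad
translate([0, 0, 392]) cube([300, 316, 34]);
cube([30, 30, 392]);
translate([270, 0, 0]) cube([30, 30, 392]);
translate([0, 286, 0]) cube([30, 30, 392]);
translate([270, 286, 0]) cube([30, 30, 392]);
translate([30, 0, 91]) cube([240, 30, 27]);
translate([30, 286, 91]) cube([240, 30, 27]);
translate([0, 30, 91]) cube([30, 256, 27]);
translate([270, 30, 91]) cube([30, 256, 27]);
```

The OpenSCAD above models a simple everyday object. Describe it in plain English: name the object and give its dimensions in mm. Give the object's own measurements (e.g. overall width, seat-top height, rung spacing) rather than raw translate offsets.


A four-legged stool. The seat is a 300×316×34 mm slab whose top surface is at z = 426 mm; four square legs, each 30×30 mm in cross-section, run from the floor (z = 0) to the underside of the seat, each flush with a corner of the seat. Four stretchers, 30 mm wide and 27 mm tall, connect adjacent legs with their undersides at z = 91 mm, each running between the inner faces of the legs it joins and aligned with the legs' outer faces on the other axis.


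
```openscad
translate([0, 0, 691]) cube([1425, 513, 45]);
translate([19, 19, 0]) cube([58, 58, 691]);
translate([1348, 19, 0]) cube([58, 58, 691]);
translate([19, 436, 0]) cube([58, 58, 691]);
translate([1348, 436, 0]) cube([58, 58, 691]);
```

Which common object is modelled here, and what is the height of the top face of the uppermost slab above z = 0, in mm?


A table. The table height is 736 mm.

A 1425×513×45 slab sits at z = 691 on four 58 mm square posts — a table. The top surface is at 691 + 45 = 736 mm.


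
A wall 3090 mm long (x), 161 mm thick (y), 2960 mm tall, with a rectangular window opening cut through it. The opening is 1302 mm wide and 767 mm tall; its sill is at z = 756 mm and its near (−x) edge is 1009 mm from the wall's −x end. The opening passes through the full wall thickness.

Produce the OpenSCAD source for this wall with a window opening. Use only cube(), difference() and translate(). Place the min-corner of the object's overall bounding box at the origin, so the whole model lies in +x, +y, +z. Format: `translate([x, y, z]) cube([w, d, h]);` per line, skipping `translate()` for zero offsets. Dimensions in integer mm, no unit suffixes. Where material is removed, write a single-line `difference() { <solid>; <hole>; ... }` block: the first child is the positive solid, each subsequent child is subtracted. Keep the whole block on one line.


difference() { cube([3090, 161, 2960]); translate([1009, 0, 756]) cube([1302, 161, 767]); }


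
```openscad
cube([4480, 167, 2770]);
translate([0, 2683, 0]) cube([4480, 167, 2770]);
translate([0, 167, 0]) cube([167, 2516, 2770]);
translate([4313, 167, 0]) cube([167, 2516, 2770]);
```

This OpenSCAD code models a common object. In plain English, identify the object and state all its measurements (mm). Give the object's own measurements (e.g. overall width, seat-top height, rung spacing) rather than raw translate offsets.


The wall frame of a small rectangular building: four walls, each 2770 mm tall and 167 mm thick, enclosing a footprint 4480 mm (x) by 2850 mm (y) outside-to-outside, with no floor or roof. The front and back walls (the −y and +y sides) span the full width; the two side walls fit between them.


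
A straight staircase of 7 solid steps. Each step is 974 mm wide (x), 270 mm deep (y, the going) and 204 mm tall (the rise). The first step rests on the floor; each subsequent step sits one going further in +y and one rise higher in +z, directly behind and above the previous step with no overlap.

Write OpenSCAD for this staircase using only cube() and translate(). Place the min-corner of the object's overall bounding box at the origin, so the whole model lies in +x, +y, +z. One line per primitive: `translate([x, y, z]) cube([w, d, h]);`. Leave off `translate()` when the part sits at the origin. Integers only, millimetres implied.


cube([974, 270, 204]);
translate([0, 270, 204]) cube([974, 270, 204]);
translate([0, 540, 408]) cube([974, 270, 204]);
translate([0, 810, 612]) cube([974, 270, 204]);
translate([0, 1080, 816]) cube([974, 270, 204]);
translate([0, 1350, 1020]) cube([974, 270, 204]);
translate([0, 1620, 1224]) cube([974, 270, 204]);


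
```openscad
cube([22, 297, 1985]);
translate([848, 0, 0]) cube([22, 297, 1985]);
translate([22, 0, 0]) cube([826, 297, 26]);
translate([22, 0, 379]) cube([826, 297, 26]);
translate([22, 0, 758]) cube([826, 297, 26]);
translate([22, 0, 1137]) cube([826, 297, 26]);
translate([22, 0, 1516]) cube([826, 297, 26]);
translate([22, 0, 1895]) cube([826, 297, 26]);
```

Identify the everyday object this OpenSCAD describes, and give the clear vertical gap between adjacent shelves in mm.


A bookshelf. The clear shelf gap is 353 mm.

Two tall side panels with 6 horizontal boards between them — a bookshelf. The first two shelf undersides are at z = 0 and z = 379; with shelf thickness 26, the clear gap is 379 − 0 − 26 = 353 mm.


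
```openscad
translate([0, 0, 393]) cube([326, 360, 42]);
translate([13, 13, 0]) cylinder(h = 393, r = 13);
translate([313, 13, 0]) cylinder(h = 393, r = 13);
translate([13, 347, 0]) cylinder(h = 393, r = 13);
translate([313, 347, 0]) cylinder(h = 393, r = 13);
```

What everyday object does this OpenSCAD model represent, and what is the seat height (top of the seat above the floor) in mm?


A stool. The seat height is 435 mm.

A 326×360×42 slab at z = 393 on four corner cylinders — a stool. The seat top is 393 + 42 = 435 mm.


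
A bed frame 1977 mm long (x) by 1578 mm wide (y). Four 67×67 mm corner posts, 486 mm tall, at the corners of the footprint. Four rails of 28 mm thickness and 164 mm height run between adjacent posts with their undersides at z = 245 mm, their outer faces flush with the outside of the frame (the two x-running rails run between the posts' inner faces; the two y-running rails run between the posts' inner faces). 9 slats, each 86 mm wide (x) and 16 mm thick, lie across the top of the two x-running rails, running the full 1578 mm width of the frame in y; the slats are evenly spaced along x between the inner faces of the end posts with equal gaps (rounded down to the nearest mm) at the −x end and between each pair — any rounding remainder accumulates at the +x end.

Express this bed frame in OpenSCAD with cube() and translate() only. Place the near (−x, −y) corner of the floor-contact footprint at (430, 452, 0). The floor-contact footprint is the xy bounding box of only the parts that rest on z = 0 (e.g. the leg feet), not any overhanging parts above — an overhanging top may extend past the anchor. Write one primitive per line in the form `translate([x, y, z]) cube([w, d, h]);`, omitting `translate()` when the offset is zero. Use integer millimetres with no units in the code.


translate([430, 452, 0]) cube([67, 67, 486]);
translate([430, 1963, 0]) cube([67, 67, 486]);
translate([2340, 452, 0]) cube([67, 67, 486]);
translate([2340, 1963, 0]) cube([67, 67, 486]);
translate([497, 452, 245]) cube([1843, 28, 164]);
translate([497, 2002, 245]) cube([1843, 28, 164]);
translate([430, 519, 245]) cube([28, 1444, 164]);
translate([2379, 519, 245]) cube([28, 1444, 164]);
translate([603, 452, 409]) cube([86, 1578, 16]);
translate([795, 452, 409]) cube([86, 1578, 16]);
translate([987, 452, 409]) cube([86, 1578, 16]);
translate([1179, 452, 409]) cube([86, 1578, 16]);
translate([1371, 452, 409]) cube([86, 1578, 16]);
translate([1563, 452, 409]) cube([86, 1578, 16]);
translate([1755, 452, 409]) cube([86, 1578, 16]);
translate([1947, 452, 409]) cube([86, 1578, 16]);
translate([2139, 452, 409]) cube([86, 1578, 16]);


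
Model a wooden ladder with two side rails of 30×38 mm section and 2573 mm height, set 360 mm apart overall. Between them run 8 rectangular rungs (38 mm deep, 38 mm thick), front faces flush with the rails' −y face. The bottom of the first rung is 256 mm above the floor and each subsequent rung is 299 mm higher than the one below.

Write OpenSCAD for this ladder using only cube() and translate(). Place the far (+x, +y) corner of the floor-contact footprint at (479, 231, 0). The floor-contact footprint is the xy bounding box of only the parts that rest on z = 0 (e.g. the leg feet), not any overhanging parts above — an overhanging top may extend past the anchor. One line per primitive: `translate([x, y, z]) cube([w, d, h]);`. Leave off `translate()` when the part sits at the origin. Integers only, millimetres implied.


// rung span = 360 - 2*30 = 300
// rung[k] z = 256 + k*299
translate([119, 193, 0]) cube([30, 38, 2573]);
translate([449, 193, 0]) cube([30, 38, 2573]);
translate([149, 193, 256]) cube([300, 38, 38]);
translate([149, 193, 555]) cube([300, 38, 38]);
translate([149, 193, 854]) cube([300, 38, 38]);
translate([149, 193, 1153]) cube([300, 38, 38]);
translate([149, 193, 1452]) cube([300, 38, 38]);
translate([149, 193, 1751]) cube([300, 38, 38]);
translate([149, 193, 2050]) cube([300, 38, 38]);
translate([149, 193, 2349]) cube([300, 38, 38]);


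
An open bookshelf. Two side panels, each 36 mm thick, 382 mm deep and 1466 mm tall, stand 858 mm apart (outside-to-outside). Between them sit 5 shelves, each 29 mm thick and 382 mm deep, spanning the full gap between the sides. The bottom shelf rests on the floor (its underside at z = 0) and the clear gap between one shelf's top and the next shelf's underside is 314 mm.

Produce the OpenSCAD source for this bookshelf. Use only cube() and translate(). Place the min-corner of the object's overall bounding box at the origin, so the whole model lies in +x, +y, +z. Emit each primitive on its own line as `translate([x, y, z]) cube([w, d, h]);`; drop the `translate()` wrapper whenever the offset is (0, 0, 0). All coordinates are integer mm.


cube([36, 382, 1466]);
translate([822, 0, 0]) cube([36, 382, 1466]);
translate([36, 0, 0]) cube([786, 382, 29]);
translate([36, 0, 343]) cube([786, 382, 29]);
translate([36, 0, 686]) cube([786, 382, 29]);
translate([36, 0, 1029]) cube([786, 382, 29]);
translate([36, 0, 1372]) cube([786, 382, 29]);


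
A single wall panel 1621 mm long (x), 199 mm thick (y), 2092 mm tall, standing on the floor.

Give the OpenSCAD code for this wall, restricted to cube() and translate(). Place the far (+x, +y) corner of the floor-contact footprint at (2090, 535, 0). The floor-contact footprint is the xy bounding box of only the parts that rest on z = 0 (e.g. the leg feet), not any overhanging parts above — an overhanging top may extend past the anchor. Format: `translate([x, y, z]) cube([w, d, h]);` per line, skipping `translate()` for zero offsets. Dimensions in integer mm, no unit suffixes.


translate([469, 336, 0]) cube([1621, 199, 2092]);


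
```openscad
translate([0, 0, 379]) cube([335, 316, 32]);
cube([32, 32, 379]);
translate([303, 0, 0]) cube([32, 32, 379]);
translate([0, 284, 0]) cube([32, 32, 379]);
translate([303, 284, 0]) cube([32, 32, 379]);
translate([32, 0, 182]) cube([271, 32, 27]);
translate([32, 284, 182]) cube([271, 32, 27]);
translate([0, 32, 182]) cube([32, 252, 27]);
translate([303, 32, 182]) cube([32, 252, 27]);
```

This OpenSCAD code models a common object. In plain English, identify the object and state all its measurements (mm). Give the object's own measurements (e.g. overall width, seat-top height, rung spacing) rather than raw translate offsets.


A four-legged stool. The seat is a 335×316×32 mm slab whose top surface is at z = 411 mm; four square legs, each 32×32 mm in cross-section, run from the floor (z = 0) to the underside of the seat, each flush with a corner of the seat. Four stretchers, 32 mm wide and 27 mm tall, connect adjacent legs with their undersides at z = 182 mm, each running between the inner faces of the legs it joins and aligned with the legs' outer faces on the other axis.


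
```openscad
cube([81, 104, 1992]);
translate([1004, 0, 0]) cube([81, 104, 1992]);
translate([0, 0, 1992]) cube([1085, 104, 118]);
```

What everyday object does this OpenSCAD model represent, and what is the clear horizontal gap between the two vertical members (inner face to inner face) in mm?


A door frame. The clear opening width is 923 mm.

Two 1992 mm tall posts with a header on top — a door frame. The left jamb is 81 mm wide at x = 0; the right jamb starts at x = 1004. The clear opening is 1004 − 81 = 923 mm.


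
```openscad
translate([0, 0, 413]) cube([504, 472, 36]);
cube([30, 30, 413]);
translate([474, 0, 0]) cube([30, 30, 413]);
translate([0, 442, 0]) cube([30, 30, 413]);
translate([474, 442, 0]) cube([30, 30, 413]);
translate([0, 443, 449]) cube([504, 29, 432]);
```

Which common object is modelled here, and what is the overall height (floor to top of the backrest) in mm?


A chair. The overall height is 881 mm.

A slab on four corner posts with a tall panel at the back — a chair. The seat slab sits at z = 413 with thickness 36, and the 432 mm backrest starts at the seat top, so the overall height is 413 + 36 + 432 = 881 mm.


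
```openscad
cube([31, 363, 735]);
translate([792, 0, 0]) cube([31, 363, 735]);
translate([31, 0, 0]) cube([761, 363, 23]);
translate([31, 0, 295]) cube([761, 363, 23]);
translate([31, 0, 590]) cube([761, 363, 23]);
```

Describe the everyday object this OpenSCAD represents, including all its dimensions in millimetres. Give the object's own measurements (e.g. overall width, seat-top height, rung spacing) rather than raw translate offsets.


An open bookshelf. Two side panels, each 31 mm thick, 363 mm deep and 735 mm tall, stand 823 mm apart (outside-to-outside). Between them sit 3 shelves, each 23 mm thick and 363 mm deep, spanning the full gap between the sides. The bottom shelf rests on the floor (its underside at z = 0) and the clear gap between one shelf's top and the next shelf's underside is 272 mm.


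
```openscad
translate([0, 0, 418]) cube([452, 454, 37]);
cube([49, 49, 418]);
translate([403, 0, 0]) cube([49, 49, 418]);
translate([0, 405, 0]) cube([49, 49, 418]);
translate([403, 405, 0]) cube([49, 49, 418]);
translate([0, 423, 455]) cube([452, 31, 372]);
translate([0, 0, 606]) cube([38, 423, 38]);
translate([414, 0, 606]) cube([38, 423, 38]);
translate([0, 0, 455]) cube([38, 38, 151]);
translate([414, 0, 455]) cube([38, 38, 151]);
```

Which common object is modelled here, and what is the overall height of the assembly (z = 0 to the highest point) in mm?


A chair. The overall height is 827 mm.

A slab on four corner posts with a tall panel at the back — a chair. The seat slab sits at z = 418 with thickness 37, and the 372 mm backrest starts at the seat top, so the overall height is 418 + 37 + 372 = 827 mm.


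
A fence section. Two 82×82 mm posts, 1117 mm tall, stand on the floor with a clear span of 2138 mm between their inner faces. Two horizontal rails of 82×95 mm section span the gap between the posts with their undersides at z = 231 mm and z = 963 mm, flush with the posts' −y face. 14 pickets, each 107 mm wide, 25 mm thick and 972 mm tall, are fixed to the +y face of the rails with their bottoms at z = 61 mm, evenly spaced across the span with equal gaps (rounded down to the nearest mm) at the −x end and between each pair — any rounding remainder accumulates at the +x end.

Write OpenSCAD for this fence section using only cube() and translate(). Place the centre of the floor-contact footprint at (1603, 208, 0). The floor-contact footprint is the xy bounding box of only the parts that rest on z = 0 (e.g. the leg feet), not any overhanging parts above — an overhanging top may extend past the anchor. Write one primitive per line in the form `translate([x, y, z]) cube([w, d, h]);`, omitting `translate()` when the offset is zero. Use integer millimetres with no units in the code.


translate([452, 167, 0]) cube([82, 82, 1117]);
translate([2672, 167, 0]) cube([82, 82, 1117]);
translate([534, 167, 231]) cube([2138, 82, 95]);
translate([534, 167, 963]) cube([2138, 82, 95]);
translate([576, 249, 61]) cube([107, 25, 972]);
translate([725, 249, 61]) cube([107, 25, 972]);
translate([874, 249, 61]) cube([107, 25, 972]);
translate([1023, 249, 61]) cube([107, 25, 972]);
translate([1172, 249, 61]) cube([107, 25, 972]);
translate([1321, 249, 61]) cube([107, 25, 972]);
translate([1470, 249, 61]) cube([107, 25, 972]);
translate([1619, 249, 61]) cube([107, 25, 972]);
translate([1768, 249, 61]) cube([107, 25, 972]);
translate([1917, 249, 61]) cube([107, 25, 972]);
translate([2066, 249, 61]) cube([107, 25, 972]);
translate([2215, 249, 61]) cube([107, 25, 972]);
translate([2364, 249, 61]) cube([107, 25, 972]);
translate([2513, 249, 61]) cube([107, 25, 972]);


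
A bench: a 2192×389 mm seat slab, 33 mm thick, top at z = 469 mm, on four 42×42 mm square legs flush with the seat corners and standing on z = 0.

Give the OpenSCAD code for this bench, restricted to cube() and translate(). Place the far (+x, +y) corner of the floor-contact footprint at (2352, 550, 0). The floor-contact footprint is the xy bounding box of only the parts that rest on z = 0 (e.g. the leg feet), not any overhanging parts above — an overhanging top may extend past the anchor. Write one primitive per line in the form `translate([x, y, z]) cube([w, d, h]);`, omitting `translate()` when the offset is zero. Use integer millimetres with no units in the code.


translate([160, 161, 436]) cube([2192, 389, 33]);
translate([160, 161, 0]) cube([42, 42, 436]);
translate([160, 508, 0]) cube([42, 42, 436]);
translate([2310, 161, 0]) cube([42, 42, 436]);
translate([2310, 508, 0]) cube([42, 42, 436]);


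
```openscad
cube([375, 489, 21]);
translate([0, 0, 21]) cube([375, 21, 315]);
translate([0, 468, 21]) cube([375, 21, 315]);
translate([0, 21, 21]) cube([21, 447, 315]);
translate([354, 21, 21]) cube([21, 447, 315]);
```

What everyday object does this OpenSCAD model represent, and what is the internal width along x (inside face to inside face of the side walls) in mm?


An open box. The internal width is 333 mm.

A 375×489 base slab with four walls standing on it — an open box. The base is 375 mm wide and the walls are 21 mm thick, so the internal width is 375 − 2 × 21 = 333 mm.


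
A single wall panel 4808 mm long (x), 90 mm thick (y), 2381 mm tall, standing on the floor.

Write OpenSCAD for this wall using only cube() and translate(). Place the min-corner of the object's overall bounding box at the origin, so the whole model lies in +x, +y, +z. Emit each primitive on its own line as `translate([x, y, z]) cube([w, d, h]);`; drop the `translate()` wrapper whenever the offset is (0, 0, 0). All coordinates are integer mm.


cube([4808, 90, 2381]);


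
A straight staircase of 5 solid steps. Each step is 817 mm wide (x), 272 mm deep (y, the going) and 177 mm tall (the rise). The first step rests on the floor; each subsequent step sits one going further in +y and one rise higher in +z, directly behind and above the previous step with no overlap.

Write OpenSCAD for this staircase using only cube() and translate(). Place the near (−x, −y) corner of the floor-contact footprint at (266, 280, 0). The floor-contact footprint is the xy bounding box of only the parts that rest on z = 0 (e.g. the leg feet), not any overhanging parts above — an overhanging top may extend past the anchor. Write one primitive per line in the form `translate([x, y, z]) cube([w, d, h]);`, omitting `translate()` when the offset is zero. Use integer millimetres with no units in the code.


translate([266, 280, 0]) cube([817, 272, 177]);
translate([266, 552, 177]) cube([817, 272, 177]);
translate([266, 824, 354]) cube([817, 272, 177]);
translate([266, 1096, 531]) cube([817, 272, 177]);
translate([266, 1368, 708]) cube([817, 272, 177]);


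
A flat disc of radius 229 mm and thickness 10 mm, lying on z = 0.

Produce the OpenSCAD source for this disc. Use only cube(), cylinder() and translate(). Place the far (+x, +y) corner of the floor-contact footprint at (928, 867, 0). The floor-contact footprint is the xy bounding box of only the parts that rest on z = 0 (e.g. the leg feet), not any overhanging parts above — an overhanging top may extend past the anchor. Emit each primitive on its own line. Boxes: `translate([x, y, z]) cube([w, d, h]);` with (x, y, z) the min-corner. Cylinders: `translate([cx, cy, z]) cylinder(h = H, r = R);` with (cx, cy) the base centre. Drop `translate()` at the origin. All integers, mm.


translate([699, 638, 0]) cylinder(h = 10, r = 229);


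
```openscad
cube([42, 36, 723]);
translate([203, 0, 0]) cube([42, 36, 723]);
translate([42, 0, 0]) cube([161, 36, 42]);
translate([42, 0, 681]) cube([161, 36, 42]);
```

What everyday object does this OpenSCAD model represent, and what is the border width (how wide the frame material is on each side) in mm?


A picture frame. The border width is 42 mm.

Four thin pieces enclosing a rectangular opening — a picture frame. The two full-height stiles are 723 mm tall; the top rail sits at z = 681 and is 42 mm tall, so the border above the opening is 723 − 681 = 42 mm, matching the stile x-width.


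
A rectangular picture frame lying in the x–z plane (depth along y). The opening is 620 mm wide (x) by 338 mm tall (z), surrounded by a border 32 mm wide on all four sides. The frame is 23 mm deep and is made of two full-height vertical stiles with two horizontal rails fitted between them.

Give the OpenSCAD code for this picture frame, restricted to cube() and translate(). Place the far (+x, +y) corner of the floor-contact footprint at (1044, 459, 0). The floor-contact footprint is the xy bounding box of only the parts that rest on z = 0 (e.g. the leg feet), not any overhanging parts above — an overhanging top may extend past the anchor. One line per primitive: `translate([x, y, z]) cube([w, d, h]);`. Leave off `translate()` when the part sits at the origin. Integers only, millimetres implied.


translate([360, 436, 0]) cube([32, 23, 402]);
translate([1012, 436, 0]) cube([32, 23, 402]);
translate([392, 436, 0]) cube([620, 23, 32]);
translate([392, 436, 370]) cube([620, 23, 32]);


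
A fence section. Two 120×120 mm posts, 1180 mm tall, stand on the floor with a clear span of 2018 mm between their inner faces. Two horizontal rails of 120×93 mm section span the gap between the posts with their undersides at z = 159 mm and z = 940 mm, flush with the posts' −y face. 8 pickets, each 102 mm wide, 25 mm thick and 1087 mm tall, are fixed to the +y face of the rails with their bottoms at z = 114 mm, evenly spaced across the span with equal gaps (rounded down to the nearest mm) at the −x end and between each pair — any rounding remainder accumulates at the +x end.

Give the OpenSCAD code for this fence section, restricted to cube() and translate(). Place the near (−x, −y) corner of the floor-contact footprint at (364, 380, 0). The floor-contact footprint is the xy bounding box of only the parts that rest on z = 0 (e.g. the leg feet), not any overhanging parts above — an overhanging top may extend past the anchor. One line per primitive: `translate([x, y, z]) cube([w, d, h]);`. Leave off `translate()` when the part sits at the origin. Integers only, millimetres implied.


translate([364, 380, 0]) cube([120, 120, 1180]);
translate([2502, 380, 0]) cube([120, 120, 1180]);
translate([484, 380, 159]) cube([2018, 120, 93]);
translate([484, 380, 940]) cube([2018, 120, 93]);
translate([617, 500, 114]) cube([102, 25, 1087]);
translate([852, 500, 114]) cube([102, 25, 1087]);
translate([1087, 500, 114]) cube([102, 25, 1087]);
translate([1322, 500, 114]) cube([102, 25, 1087]);
translate([1557, 500, 114]) cube([102, 25, 1087]);
translate([1792, 500, 114]) cube([102, 25, 1087]);
translate([2027, 500, 114]) cube([102, 25, 1087]);
translate([2262, 500, 114]) cube([102, 25, 1087]);


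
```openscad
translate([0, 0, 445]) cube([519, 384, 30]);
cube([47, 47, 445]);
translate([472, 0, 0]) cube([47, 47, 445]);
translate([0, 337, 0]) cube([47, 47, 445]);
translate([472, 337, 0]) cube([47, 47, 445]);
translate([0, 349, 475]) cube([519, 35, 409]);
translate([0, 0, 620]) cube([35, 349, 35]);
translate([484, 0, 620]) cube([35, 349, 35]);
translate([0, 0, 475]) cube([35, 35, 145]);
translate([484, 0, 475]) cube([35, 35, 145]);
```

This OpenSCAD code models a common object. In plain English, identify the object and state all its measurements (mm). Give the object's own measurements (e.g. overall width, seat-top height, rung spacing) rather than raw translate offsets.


A chair. The seat is a 519×384×30 mm slab with its top at z = 475 mm, on four 47×47 mm corner legs (flush with the seat edges, standing on z = 0). A flat backrest 35 mm thick, 409 mm tall, spans the full seat width and rises from the seat top along its +y edge, rear face flush with the rear of the seat. Two armrests of 35×35 mm section run along each side from the seat's front edge to the front of the backrest, top faces 180 mm above the seat top and outer faces flush with the seat's x-edges; a 35×35 mm post under the front of each armrest stands on the seat at the front corner.


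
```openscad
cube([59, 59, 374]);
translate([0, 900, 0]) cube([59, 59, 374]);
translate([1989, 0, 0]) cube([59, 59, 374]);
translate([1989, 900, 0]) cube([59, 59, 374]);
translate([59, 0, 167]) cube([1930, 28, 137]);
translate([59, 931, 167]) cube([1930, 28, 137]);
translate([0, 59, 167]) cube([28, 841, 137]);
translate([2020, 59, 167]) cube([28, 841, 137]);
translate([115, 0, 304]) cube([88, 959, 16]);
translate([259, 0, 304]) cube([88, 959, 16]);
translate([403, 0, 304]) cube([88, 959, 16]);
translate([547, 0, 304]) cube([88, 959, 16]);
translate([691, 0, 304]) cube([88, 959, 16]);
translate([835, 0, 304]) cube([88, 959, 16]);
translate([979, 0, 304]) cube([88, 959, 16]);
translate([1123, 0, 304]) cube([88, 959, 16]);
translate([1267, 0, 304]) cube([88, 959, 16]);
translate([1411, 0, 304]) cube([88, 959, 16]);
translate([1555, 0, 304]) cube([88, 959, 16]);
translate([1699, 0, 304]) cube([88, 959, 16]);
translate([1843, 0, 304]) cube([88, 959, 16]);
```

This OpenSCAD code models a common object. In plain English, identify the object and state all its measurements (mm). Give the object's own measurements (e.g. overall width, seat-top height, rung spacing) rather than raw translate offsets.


A bed frame 2048 mm long (x) by 959 mm wide (y). Four 59×59 mm corner posts, 374 mm tall, at the corners of the footprint. Four rails of 28 mm thickness and 137 mm height run between adjacent posts with their undersides at z = 167 mm, their outer faces flush with the outside of the frame (the two x-running rails run between the posts' inner faces; the two y-running rails run between the posts' inner faces). 13 slats, each 88 mm wide (x) and 16 mm thick, lie across the top of the two x-running rails, running the full 959 mm width of the frame in y; along x they sit between the end posts with a 56 mm gap after the −x posts and between neighbouring slats, leaving 58 mm before the +x posts.
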